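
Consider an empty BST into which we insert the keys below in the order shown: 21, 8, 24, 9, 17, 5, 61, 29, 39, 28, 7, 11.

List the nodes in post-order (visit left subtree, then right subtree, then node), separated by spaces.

7 5 11 17 9 8 28 39 29 61 24 21

21: root
8: left child of 21 (depth 1)
24: right child of 21 (depth 1)
9: right child of 8 (depth 2)
17: right child of 9 (depth 3)
5: left child of 8 (depth 2)
61: right child of 24 (depth 2)
29: left child of 61 (depth 3)
39: right child of 29 (depth 4)
28: left child of 29 (depth 4)
7: right child of 5 (depth 3)
11: left child of 17 (depth 4)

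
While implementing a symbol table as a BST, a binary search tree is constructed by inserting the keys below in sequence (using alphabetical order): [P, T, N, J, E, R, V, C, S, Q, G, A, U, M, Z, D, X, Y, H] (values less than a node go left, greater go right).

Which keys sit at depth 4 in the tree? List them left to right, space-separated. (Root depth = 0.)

C G X

P: root
T: right child of P (depth 1)
N: left child of P (depth 1)
J: left child of N (depth 2)
E: left child of J (depth 3)
R: left child of T (depth 2)
V: right child of T (depth 2)
C: left child of E (depth 4)
S: right child of R (depth 3)
Q: left child of R (depth 3)
G: right child of E (depth 4)
A: left child of C (depth 5)
U: left child of V (depth 3)
M: right child of J (depth 3)
Z: right child of V (depth 3)
D: right child of C (depth 5)
X: left child of Z (depth 4)
Y: right child of X (depth 5)
H: right child of G (depth 5)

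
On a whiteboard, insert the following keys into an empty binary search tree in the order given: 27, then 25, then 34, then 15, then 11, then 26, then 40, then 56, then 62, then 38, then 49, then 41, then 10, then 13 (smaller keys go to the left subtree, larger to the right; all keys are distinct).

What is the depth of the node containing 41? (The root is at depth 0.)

5

Insert 27: tree is empty, so 27 becomes the root.
Insert 25: 25 < 27 → go left. Place as left child of 27.
Insert 34: 34 > 27 → go right. Place as right child of 27.
Insert 15: 15 < 27 → go left; 15 < 25 → go left. Place as left child of 25.
Insert 11: 11 < 27 → go left; 11 < 25 → go left; 11 < 15 → go left. Place as left child of 15.
Insert 26: 26 < 27 → go left; 26 > 25 → go right. Place as right child of 25.
Insert 40: 40 > 27 → go right; 40 > 34 → go right. Place as right child of 34.
Insert 56: 56 > 27 → go right; 56 > 34 → go right; 56 > 40 → go right. Place as right child of 40.
Insert 62: 62 > 27 → go right; 62 > 34 → go right; 62 > 40 → go right; 62 > 56 → go right. Place as right child of 56.
Insert 38: 38 > 27 → go right; 38 > 34 → go right; 38 < 40 → go left. Place as left child of 40.
Insert 49: 49 > 27 → go right; 49 > 34 → go right; 49 > 40 → go right; 49 < 56 → go left. Place as left child of 56.
Insert 41: 41 > 27 → go right; 41 > 34 → go right; 41 > 40 → go right; 41 < 56 → go left; 41 < 49 → go left. Place as left child of 49.
Insert 10: 10 < 27 → go left; 10 < 25 → go left; 10 < 15 → go left; 10 < 11 → go left. Place as left child of 11.
Insert 13: 13 < 27 → go left; 13 < 25 → go left; 13 < 15 → go left; 13 > 11 → go right. Place as right child of 11.

Path to 41: 27 → 34 → 40 → 56 → 49 → 41, which is 5 edges.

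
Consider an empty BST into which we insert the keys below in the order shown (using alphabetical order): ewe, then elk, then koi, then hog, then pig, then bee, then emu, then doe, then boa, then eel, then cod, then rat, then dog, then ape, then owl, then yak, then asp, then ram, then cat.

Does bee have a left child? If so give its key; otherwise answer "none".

ape

ewe: root
elk: left child of ewe (depth 1)
koi: right child of ewe (depth 1)
hog: left child of koi (depth 2)
pig: right child of koi (depth 2)
bee: left child of elk (depth 2)
emu: right child of elk (depth 2)
doe: right child of bee (depth 3)
boa: left child of doe (depth 4)
eel: right child of doe (depth 4)
cod: right child of boa (depth 5)
rat: right child of pig (depth 3)
dog: left child of eel (depth 5)
ape: left child of bee (depth 3)
owl: left child of pig (depth 3)
yak: right child of rat (depth 4)
asp: right child of ape (depth 4)
ram: left child of rat (depth 4)
cat: left child of cod (depth 6)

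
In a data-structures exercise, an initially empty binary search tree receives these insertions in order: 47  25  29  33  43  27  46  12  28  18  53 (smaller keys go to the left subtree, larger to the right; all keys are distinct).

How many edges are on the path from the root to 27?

47: root
25: left child of 47 (depth 1)
29: right child of 25 (depth 2)
33: right child of 29 (depth 3)
43: right child of 33 (depth 4)
27: left child of 29 (depth 3)
46: right child of 43 (depth 5)
12: left child of 25 (depth 2)
28: right child of 27 (depth 4)
18: right child of 12 (depth 3)
53: right child of 47 (depth 1)

Path to 27: 47 → 25 → 29 → 27, which is 3 edges.

3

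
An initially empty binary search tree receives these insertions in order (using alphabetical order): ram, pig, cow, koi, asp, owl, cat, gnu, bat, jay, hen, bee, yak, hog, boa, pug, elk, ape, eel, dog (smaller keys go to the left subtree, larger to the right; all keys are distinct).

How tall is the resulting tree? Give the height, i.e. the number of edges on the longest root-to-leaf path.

ram: root
pig: left child of ram (depth 1)
cow: left child of pig (depth 2)
koi: right child of cow (depth 3)
asp: left child of cow (depth 3)
owl: right child of koi (depth 4)
cat: right child of asp (depth 4)
gnu: left child of koi (depth 4)
bat: left child of cat (depth 5)
jay: right child of gnu (depth 5)
hen: left child of jay (depth 6)
bee: right child of bat (depth 6)
yak: right child of ram (depth 1)
hog: right child of hen (depth 7)
boa: right child of bee (depth 7)
pug: right child of pig (depth 2)
elk: left child of gnu (depth 5)
ape: left child of asp (depth 4)
eel: left child of elk (depth 6)
dog: left child of eel (depth 7)

The deepest node is hog at depth 7.

7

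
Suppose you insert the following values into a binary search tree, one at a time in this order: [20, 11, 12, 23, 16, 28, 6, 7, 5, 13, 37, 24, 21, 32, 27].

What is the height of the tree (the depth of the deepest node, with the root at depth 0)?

4

20: root
11: left child of 20 (depth 1)
12: right child of 11 (depth 2)
23: right child of 20 (depth 1)
16: right child of 12 (depth 3)
28: right child of 23 (depth 2)
6: left child of 11 (depth 2)
7: right child of 6 (depth 3)
5: left child of 6 (depth 3)
13: left child of 16 (depth 4)
37: right child of 28 (depth 3)
24: left child of 28 (depth 3)
21: left child of 23 (depth 2)
32: left child of 37 (depth 4)
27: right child of 24 (depth 4)

The deepest node is 13 at depth 4.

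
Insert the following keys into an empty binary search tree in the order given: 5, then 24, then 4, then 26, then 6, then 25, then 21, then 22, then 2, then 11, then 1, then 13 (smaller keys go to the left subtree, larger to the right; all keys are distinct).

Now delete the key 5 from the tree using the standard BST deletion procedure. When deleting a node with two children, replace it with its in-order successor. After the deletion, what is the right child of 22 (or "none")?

none

Insert 5: tree is empty, so 5 becomes the root.
Insert 24: 24 > 5 → go right. Place as right child of 5.
Insert 4: 4 < 5 → go left. Place as left child of 5.
Insert 26: 26 > 5 → go right; 26 > 24 → go right. Place as right child of 24.
Insert 6: 6 > 5 → go right; 6 < 24 → go left. Place as left child of 24.
Insert 25: 25 > 5 → go right; 25 > 24 → go right; 25 < 26 → go left. Place as left child of 26.
Insert 21: 21 > 5 → go right; 21 < 24 → go left; 21 > 6 → go right. Place as right child of 6.
Insert 22: 22 > 5 → go right; 22 < 24 → go left; 22 > 6 → go right; 22 > 21 → go right. Place as right child of 21.
Insert 2: 2 < 5 → go left; 2 < 4 → go left. Place as left child of 4.
Insert 11: 11 > 5 → go right; 11 < 24 → go left; 11 > 6 → go right; 11 < 21 → go left. Place as left child of 21.
Insert 1: 1 < 5 → go left; 1 < 4 → go left; 1 < 2 → go left. Place as left child of 2.
Insert 13: 13 > 5 → go right; 13 < 24 → go left; 13 > 6 → go right; 13 < 21 → go left; 13 > 11 → go right. Place as right child of 11.

Delete 5 (two children — replace with in-order successor).
After deletion, 22's right child: none.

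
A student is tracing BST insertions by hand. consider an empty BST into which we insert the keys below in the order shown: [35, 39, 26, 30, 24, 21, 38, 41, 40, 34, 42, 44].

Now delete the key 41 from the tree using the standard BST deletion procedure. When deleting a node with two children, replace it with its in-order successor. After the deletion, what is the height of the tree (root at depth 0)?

3

Insert 35: tree is empty, so 35 becomes the root.
Insert 39: 39 > 35 → go right. Place as right child of 35.
Insert 26: 26 < 35 → go left. Place as left child of 35.
Insert 30: 30 < 35 → go left; 30 > 26 → go right. Place as right child of 26.
Insert 24: 24 < 35 → go left; 24 < 26 → go left. Place as left child of 26.
Insert 21: 21 < 35 → go left; 21 < 26 → go left; 21 < 24 → go left. Place as left child of 24.
Insert 38: 38 > 35 → go right; 38 < 39 → go left. Place as left child of 39.
Insert 41: 41 > 35 → go right; 41 > 39 → go right. Place as right child of 39.
Insert 40: 40 > 35 → go right; 40 > 39 → go right; 40 < 41 → go left. Place as left child of 41.
Insert 34: 34 < 35 → go left; 34 > 26 → go right; 34 > 30 → go right. Place as right child of 30.
Insert 42: 42 > 35 → go right; 42 > 39 → go right; 42 > 41 → go right. Place as right child of 41.
Insert 44: 44 > 35 → go right; 44 > 39 → go right; 44 > 41 → go right; 44 > 42 → go right. Place as right child of 42.

Delete 41 (two children — replace with in-order successor).
After deletion, deepest node is 21 at depth 3.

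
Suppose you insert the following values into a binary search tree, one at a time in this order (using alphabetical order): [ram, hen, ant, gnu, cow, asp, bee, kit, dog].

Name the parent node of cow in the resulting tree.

ram: root
hen: left child of ram (depth 1)
ant: left child of hen (depth 2)
gnu: right child of ant (depth 3)
cow: left child of gnu (depth 4)
asp: left child of cow (depth 5)
bee: right child of asp (depth 6)
kit: right child of hen (depth 2)
dog: right child of cow (depth 5)

gnu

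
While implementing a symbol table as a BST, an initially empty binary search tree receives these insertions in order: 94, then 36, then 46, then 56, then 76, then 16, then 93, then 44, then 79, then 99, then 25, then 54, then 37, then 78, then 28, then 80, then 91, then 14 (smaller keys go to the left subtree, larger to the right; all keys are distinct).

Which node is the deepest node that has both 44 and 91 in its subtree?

Insert 94: tree is empty, so 94 becomes the root.
Insert 36: 36 < 94 → go left. Place as left child of 94.
Insert 46: 46 < 94 → go left; 46 > 36 → go right. Place as right child of 36.
Insert 56: 56 < 94 → go left; 56 > 36 → go right; 56 > 46 → go right. Place as right child of 46.
Insert 76: 76 < 94 → go left; 76 > 36 → go right; 76 > 46 → go right; 76 > 56 → go right. Place as right child of 56.
Insert 16: 16 < 94 → go left; 16 < 36 → go left. Place as left child of 36.
Insert 93: 93 < 94 → go left; 93 > 36 → go right; 93 > 46 → go right; 93 > 56 → go right; 93 > 76 → go right. Place as right child of 76.
Insert 44: 44 < 94 → go left; 44 > 36 → go right; 44 < 46 → go left. Place as left child of 46.
Insert 79: 79 < 94 → go left; 79 > 36 → go right; 79 > 46 → go right; 79 > 56 → go right; 79 > 76 → go right; 79 < 93 → go left. Place as left child of 93.
Insert 99: 99 > 94 → go right. Place as right child of 94.
Insert 25: 25 < 94 → go left; 25 < 36 → go left; 25 > 16 → go right. Place as right child of 16.
Insert 54: 54 < 94 → go left; 54 > 36 → go right; 54 > 46 → go right; 54 < 56 → go left. Place as left child of 56.
Insert 37: 37 < 94 → go left; 37 > 36 → go right; 37 < 46 → go left; 37 < 44 → go left. Place as left child of 44.
Insert 78: 78 < 94 → go left; 78 > 36 → go right; 78 > 46 → go right; 78 > 56 → go right; 78 > 76 → go right; 78 < 93 → go left; 78 < 79 → go left. Place as left child of 79.
Insert 28: 28 < 94 → go left; 28 < 36 → go left; 28 > 16 → go right; 28 > 25 → go right. Place as right child of 25.
Insert 80: 80 < 94 → go left; 80 > 36 → go right; 80 > 46 → go right; 80 > 56 → go right; 80 > 76 → go right; 80 < 93 → go left; 80 > 79 → go right. Place as right child of 79.
Insert 91: 91 < 94 → go left; 91 > 36 → go right; 91 > 46 → go right; 91 > 56 → go right; 91 > 76 → go right; 91 < 93 → go left; 91 > 79 → go right; 91 > 80 → go right. Place as right child of 80.
Insert 14: 14 < 94 → go left; 14 < 36 → go left; 14 < 16 → go left. Place as left child of 16.

Path to 44: 94 → 36 → 46 → 44
Path to 91: 94 → 36 → 46 → 56 → 76 → 93 → 79 → 80 → 91
The paths share a prefix ending at 46, then split left and right.

46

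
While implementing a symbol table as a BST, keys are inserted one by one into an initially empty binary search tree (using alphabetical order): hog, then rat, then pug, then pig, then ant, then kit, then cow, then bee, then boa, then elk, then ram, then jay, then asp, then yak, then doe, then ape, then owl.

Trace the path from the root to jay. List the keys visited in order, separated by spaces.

hog rat pug pig kit jay

hog: root
rat: right child of hog (depth 1)
pug: left child of rat (depth 2)
pig: left child of pug (depth 3)
ant: left child of hog (depth 1)
kit: left child of pig (depth 4)
cow: right child of ant (depth 2)
bee: left child of cow (depth 3)
boa: right child of bee (depth 4)
elk: right child of cow (depth 3)
ram: right child of pug (depth 3)
jay: left child of kit (depth 5)
asp: left child of bee (depth 4)
yak: right child of rat (depth 2)
doe: left child of elk (depth 4)
ape: left child of asp (depth 5)
owl: right child of kit (depth 5)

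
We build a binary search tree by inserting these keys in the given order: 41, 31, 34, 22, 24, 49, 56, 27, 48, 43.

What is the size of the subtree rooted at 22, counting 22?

Insert 41: tree is empty, so 41 becomes the root.
Insert 31: 31 < 41 → go left. Place as left child of 41.
Insert 34: 34 < 41 → go left; 34 > 31 → go right. Place as right child of 31.
Insert 22: 22 < 41 → go left; 22 < 31 → go left. Place as left child of 31.
Insert 24: 24 < 41 → go left; 24 < 31 → go left; 24 > 22 → go right. Place as right child of 22.
Insert 49: 49 > 41 → go right. Place as right child of 41.
Insert 56: 56 > 41 → go right; 56 > 49 → go right. Place as right child of 49.
Insert 27: 27 < 41 → go left; 27 < 31 → go left; 27 > 22 → go right; 27 > 24 → go right. Place as right child of 24.
Insert 48: 48 > 41 → go right; 48 < 49 → go left. Place as left child of 49.
Insert 43: 43 > 41 → go right; 43 < 49 → go left; 43 < 48 → go left. Place as left child of 48.

Subtree rooted at 22 contains: 22, 24, 27 — 3 nodes.

3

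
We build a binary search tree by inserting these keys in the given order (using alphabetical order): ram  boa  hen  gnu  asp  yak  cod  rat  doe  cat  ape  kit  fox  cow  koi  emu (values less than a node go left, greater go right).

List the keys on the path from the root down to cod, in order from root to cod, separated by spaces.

ram boa hen gnu cod

Insert ram: tree is empty, so ram becomes the root.
Insert boa: boa < ram → go left. Place as left child of ram.
Insert hen: hen < ram → go left; hen > boa → go right. Place as right child of boa.
Insert gnu: gnu < ram → go left; gnu > boa → go right; gnu < hen → go left. Place as left child of hen.
Insert asp: asp < ram → go left; asp < boa → go left. Place as left child of boa.
Insert yak: yak > ram → go right. Place as right child of ram.
Insert cod: cod < ram → go left; cod > boa → go right; cod < hen → go left; cod < gnu → go left. Place as left child of gnu.
Insert rat: rat > ram → go right; rat < yak → go left. Place as left child of yak.
Insert doe: doe < ram → go left; doe > boa → go right; doe < hen → go left; doe < gnu → go left; doe > cod → go right. Place as right child of cod.
Insert cat: cat < ram → go left; cat > boa → go right; cat < hen → go left; cat < gnu → go left; cat < cod → go left. Place as left child of cod.
Insert ape: ape < ram → go left; ape < boa → go left; ape < asp → go left. Place as left child of asp.
Insert kit: kit < ram → go left; kit > boa → go right; kit > hen → go right. Place as right child of hen.
Insert fox: fox < ram → go left; fox > boa → go right; fox < hen → go left; fox < gnu → go left; fox > cod → go right; fox > doe → go right. Place as right child of doe.
Insert cow: cow < ram → go left; cow > boa → go right; cow < hen → go left; cow < gnu → go left; cow > cod → go right; cow < doe → go left. Place as left child of doe.
Insert koi: koi < ram → go left; koi > boa → go right; koi > hen → go right; koi > kit → go right. Place as right child of kit.
Insert emu: emu < ram → go left; emu > boa → go right; emu < hen → go left; emu < gnu → go left; emu > cod → go right; emu > doe → go right; emu < fox → go left. Place as left child of fox.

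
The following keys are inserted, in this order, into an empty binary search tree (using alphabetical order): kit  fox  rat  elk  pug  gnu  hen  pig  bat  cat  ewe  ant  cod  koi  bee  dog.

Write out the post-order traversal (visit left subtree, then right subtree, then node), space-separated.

ant bee dog cod cat bat ewe elk hen gnu fox koi pig pug rat kit

kit: root
fox: left child of kit (depth 1)
rat: right child of kit (depth 1)
elk: left child of fox (depth 2)
pug: left child of rat (depth 2)
gnu: right child of fox (depth 2)
hen: right child of gnu (depth 3)
pig: left child of pug (depth 3)
bat: left child of elk (depth 3)
cat: right child of bat (depth 4)
ewe: right child of elk (depth 3)
ant: left child of bat (depth 4)
cod: right child of cat (depth 5)
koi: left child of pig (depth 4)
bee: left child of cat (depth 5)
dog: right child of cod (depth 6)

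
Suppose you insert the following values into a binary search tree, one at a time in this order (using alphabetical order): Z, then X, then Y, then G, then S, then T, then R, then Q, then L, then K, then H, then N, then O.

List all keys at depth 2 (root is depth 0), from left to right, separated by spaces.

Z: root
X: left child of Z (depth 1)
Y: right child of X (depth 2)
G: left child of X (depth 2)
S: right child of G (depth 3)
T: right child of S (depth 4)
R: left child of S (depth 4)
Q: left child of R (depth 5)
L: left child of Q (depth 6)
K: left child of L (depth 7)
H: left child of K (depth 8)
N: right child of L (depth 7)
O: right child of N (depth 8)

G Y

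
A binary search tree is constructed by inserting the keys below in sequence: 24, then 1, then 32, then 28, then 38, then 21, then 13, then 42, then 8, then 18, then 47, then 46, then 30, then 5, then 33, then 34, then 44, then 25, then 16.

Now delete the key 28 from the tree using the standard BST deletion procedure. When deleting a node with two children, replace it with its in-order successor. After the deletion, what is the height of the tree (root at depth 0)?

6

Insert 24: tree is empty, so 24 becomes the root.
Insert 1: 1 < 24 → go left. Place as left child of 24.
Insert 32: 32 > 24 → go right. Place as right child of 24.
Insert 28: 28 > 24 → go right; 28 < 32 → go left. Place as left child of 32.
Insert 38: 38 > 24 → go right; 38 > 32 → go right. Place as right child of 32.
Insert 21: 21 < 24 → go left; 21 > 1 → go right. Place as right child of 1.
Insert 13: 13 < 24 → go left; 13 > 1 → go right; 13 < 21 → go left. Place as left child of 21.
Insert 42: 42 > 24 → go right; 42 > 32 → go right; 42 > 38 → go right. Place as right child of 38.
Insert 8: 8 < 24 → go left; 8 > 1 → go right; 8 < 21 → go left; 8 < 13 → go left. Place as left child of 13.
Insert 18: 18 < 24 → go left; 18 > 1 → go right; 18 < 21 → go left; 18 > 13 → go right. Place as right child of 13.
Insert 47: 47 > 24 → go right; 47 > 32 → go right; 47 > 38 → go right; 47 > 42 → go right. Place as right child of 42.
Insert 46: 46 > 24 → go right; 46 > 32 → go right; 46 > 38 → go right; 46 > 42 → go right; 46 < 47 → go left. Place as left child of 47.
Insert 30: 30 > 24 → go right; 30 < 32 → go left; 30 > 28 → go right. Place as right child of 28.
Insert 5: 5 < 24 → go left; 5 > 1 → go right; 5 < 21 → go left; 5 < 13 → go left; 5 < 8 → go left. Place as left child of 8.
Insert 33: 33 > 24 → go right; 33 > 32 → go right; 33 < 38 → go left. Place as left child of 38.
Insert 34: 34 > 24 → go right; 34 > 32 → go right; 34 < 38 → go left; 34 > 33 → go right. Place as right child of 33.
Insert 44: 44 > 24 → go right; 44 > 32 → go right; 44 > 38 → go right; 44 > 42 → go right; 44 < 47 → go left; 44 < 46 → go left. Place as left child of 46.
Insert 25: 25 > 24 → go right; 25 < 32 → go left; 25 < 28 → go left. Place as left child of 28.
Insert 16: 16 < 24 → go left; 16 > 1 → go right; 16 < 21 → go left; 16 > 13 → go right; 16 < 18 → go left. Place as left child of 18.

Delete 28 (two children — replace with in-order successor).
After deletion, deepest node is 44 at depth 6.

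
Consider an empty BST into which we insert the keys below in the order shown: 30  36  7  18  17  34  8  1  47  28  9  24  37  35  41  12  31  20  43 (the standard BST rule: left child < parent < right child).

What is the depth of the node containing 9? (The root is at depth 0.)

5

Insert 30: tree is empty, so 30 becomes the root.
Insert 36: 36 > 30 → go right. Place as right child of 30.
Insert 7: 7 < 30 → go left. Place as left child of 30.
Insert 18: 18 < 30 → go left; 18 > 7 → go right. Place as right child of 7.
Insert 17: 17 < 30 → go left; 17 > 7 → go right; 17 < 18 → go left. Place as left child of 18.
Insert 34: 34 > 30 → go right; 34 < 36 → go left. Place as left child of 36.
Insert 8: 8 < 30 → go left; 8 > 7 → go right; 8 < 18 → go left; 8 < 17 → go left. Place as left child of 17.
Insert 1: 1 < 30 → go left; 1 < 7 → go left. Place as left child of 7.
Insert 47: 47 > 30 → go right; 47 > 36 → go right. Place as right child of 36.
Insert 28: 28 < 30 → go left; 28 > 7 → go right; 28 > 18 → go right. Place as right child of 18.
Insert 9: 9 < 30 → go left; 9 > 7 → go right; 9 < 18 → go left; 9 < 17 → go left; 9 > 8 → go right. Place as right child of 8.
Insert 24: 24 < 30 → go left; 24 > 7 → go right; 24 > 18 → go right; 24 < 28 → go left. Place as left child of 28.
Insert 37: 37 > 30 → go right; 37 > 36 → go right; 37 < 47 → go left. Place as left child of 47.
Insert 35: 35 > 30 → go right; 35 < 36 → go left; 35 > 34 → go right. Place as right child of 34.
Insert 41: 41 > 30 → go right; 41 > 36 → go right; 41 < 47 → go left; 41 > 37 → go right. Place as right child of 37.
Insert 12: 12 < 30 → go left; 12 > 7 → go right; 12 < 18 → go left; 12 < 17 → go left; 12 > 8 → go right; 12 > 9 → go right. Place as right child of 9.
Insert 31: 31 > 30 → go right; 31 < 36 → go left; 31 < 34 → go left. Place as left child of 34.
Insert 20: 20 < 30 → go left; 20 > 7 → go right; 20 > 18 → go right; 20 < 28 → go left; 20 < 24 → go left. Place as left child of 24.
Insert 43: 43 > 30 → go right; 43 > 36 → go right; 43 < 47 → go left; 43 > 37 → go right; 43 > 41 → go right. Place as right child of 41.

Path to 9: 30 → 7 → 18 → 17 → 8 → 9, which is 5 edges.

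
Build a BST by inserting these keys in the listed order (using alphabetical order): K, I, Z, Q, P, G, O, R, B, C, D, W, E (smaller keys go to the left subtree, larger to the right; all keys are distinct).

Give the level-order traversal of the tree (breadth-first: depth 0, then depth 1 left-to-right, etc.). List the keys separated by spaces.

K I Z G Q B P R C O W D E

Insert K: tree is empty, so K becomes the root.
Insert I: I < K → go left. Place as left child of K.
Insert Z: Z > K → go right. Place as right child of K.
Insert Q: Q > K → go right; Q < Z → go left. Place as left child of Z.
Insert P: P > K → go right; P < Z → go left; P < Q → go left. Place as left child of Q.
Insert G: G < K → go left; G < I → go left. Place as left child of I.
Insert O: O > K → go right; O < Z → go left; O < Q → go left; O < P → go left. Place as left child of P.
Insert R: R > K → go right; R < Z → go left; R > Q → go right. Place as right child of Q.
Insert B: B < K → go left; B < I → go left; B < G → go left. Place as left child of G.
Insert C: C < K → go left; C < I → go left; C < G → go left; C > B → go right. Place as right child of B.
Insert D: D < K → go left; D < I → go left; D < G → go left; D > B → go right; D > C → go right. Place as right child of C.
Insert W: W > K → go right; W < Z → go left; W > Q → go right; W > R → go right. Place as right child of R.
Insert E: E < K → go left; E < I → go left; E < G → go left; E > B → go right; E > C → go right; E > D → go right. Place as right child of D.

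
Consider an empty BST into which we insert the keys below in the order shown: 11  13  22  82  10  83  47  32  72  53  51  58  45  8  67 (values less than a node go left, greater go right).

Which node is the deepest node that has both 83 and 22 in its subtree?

22

11: root
13: right child of 11 (depth 1)
22: right child of 13 (depth 2)
82: right child of 22 (depth 3)
10: left child of 11 (depth 1)
83: right child of 82 (depth 4)
47: left child of 82 (depth 4)
32: left child of 47 (depth 5)
72: right child of 47 (depth 5)
53: left child of 72 (depth 6)
51: left child of 53 (depth 7)
58: right child of 53 (depth 7)
45: right child of 32 (depth 6)
8: left child of 10 (depth 2)
67: right child of 58 (depth 8)

Path to 83: 11 → 13 → 22 → 82 → 83
Path to 22: 11 → 13 → 22
22 lies on both paths and is an ancestor of the other node.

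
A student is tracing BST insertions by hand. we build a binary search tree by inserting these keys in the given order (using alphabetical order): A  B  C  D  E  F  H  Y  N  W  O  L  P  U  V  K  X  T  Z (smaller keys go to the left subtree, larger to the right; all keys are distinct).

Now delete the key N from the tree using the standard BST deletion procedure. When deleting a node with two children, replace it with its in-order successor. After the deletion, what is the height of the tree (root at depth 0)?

12

A: root
B: right child of A (depth 1)
C: right child of B (depth 2)
D: right child of C (depth 3)
E: right child of D (depth 4)
F: right child of E (depth 5)
H: right child of F (depth 6)
Y: right child of H (depth 7)
N: left child of Y (depth 8)
W: right child of N (depth 9)
O: left child of W (depth 10)
L: left child of N (depth 9)
P: right child of O (depth 11)
U: right child of P (depth 12)
V: right child of U (depth 13)
K: left child of L (depth 10)
X: right child of W (depth 10)
T: left child of U (depth 13)
Z: right child of Y (depth 8)

Delete N (two children — replace with in-order successor).
After deletion, deepest node is V at depth 12.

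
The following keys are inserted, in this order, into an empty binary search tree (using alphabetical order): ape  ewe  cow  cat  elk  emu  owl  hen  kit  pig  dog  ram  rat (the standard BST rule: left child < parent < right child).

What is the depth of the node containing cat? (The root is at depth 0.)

3

Resulting structure (node: left, right):
  ape: L=–, R=ewe
  ewe: L=cow, R=owl
  cow: L=cat, R=elk
  cat: L=–, R=–
  elk: L=dog, R=emu
  emu: L=–, R=–
  owl: L=hen, R=pig
  hen: L=–, R=kit
  kit: L=–, R=–
  pig: L=–, R=ram
  dog: L=–, R=–
  ram: L=–, R=rat
  rat: L=–, R=–

Path to cat: ape → ewe → cow → cat, which is 3 edges.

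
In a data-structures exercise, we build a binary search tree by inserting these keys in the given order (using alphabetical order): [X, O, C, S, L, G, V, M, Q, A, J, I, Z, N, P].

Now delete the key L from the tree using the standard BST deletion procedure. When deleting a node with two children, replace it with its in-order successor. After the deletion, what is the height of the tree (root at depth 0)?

6

Resulting structure (node: left, right):
  X: L=O, R=Z
  O: L=C, R=S
  C: L=A, R=L
  S: L=Q, R=V
  L: L=G, R=M
  G: L=–, R=J
  V: L=–, R=–
  M: L=–, R=N
  Q: L=P, R=–
  A: L=–, R=–
  J: L=I, R=–
  I: L=–, R=–
  Z: L=–, R=–
  N: L=–, R=–
  P: L=–, R=–

Delete L (two children — replace with in-order successor).
After deletion, deepest node is I at depth 6.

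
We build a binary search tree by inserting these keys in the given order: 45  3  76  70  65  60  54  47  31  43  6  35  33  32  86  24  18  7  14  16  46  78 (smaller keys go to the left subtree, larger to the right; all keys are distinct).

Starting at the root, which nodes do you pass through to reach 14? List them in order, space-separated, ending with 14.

45 3 31 6 24 18 7 14

Insert 45: tree is empty, so 45 becomes the root.
Insert 3: 3 < 45 → go left. Place as left child of 45.
Insert 76: 76 > 45 → go right. Place as right child of 45.
Insert 70: 70 > 45 → go right; 70 < 76 → go left. Place as left child of 76.
Insert 65: 65 > 45 → go right; 65 < 76 → go left; 65 < 70 → go left. Place as left child of 70.
Insert 60: 60 > 45 → go right; 60 < 76 → go left; 60 < 70 → go left; 60 < 65 → go left. Place as left child of 65.
Insert 54: 54 > 45 → go right; 54 < 76 → go left; 54 < 70 → go left; 54 < 65 → go left; 54 < 60 → go left. Place as left child of 60.
Insert 47: 47 > 45 → go right; 47 < 76 → go left; 47 < 70 → go left; 47 < 65 → go left; 47 < 60 → go left; 47 < 54 → go left. Place as left child of 54.
Insert 31: 31 < 45 → go left; 31 > 3 → go right. Place as right child of 3.
Insert 43: 43 < 45 → go left; 43 > 3 → go right; 43 > 31 → go right. Place as right child of 31.
Insert 6: 6 < 45 → go left; 6 > 3 → go right; 6 < 31 → go left. Place as left child of 31.
Insert 35: 35 < 45 → go left; 35 > 3 → go right; 35 > 31 → go right; 35 < 43 → go left. Place as left child of 43.
Insert 33: 33 < 45 → go left; 33 > 3 → go right; 33 > 31 → go right; 33 < 43 → go left; 33 < 35 → go left. Place as left child of 35.
Insert 32: 32 < 45 → go left; 32 > 3 → go right; 32 > 31 → go right; 32 < 43 → go left; 32 < 35 → go left; 32 < 33 → go left. Place as left child of 33.
Insert 86: 86 > 45 → go right; 86 > 76 → go right. Place as right child of 76.
Insert 24: 24 < 45 → go left; 24 > 3 → go right; 24 < 31 → go left; 24 > 6 → go right. Place as right child of 6.
Insert 18: 18 < 45 → go left; 18 > 3 → go right; 18 < 31 → go left; 18 > 6 → go right; 18 < 24 → go left. Place as left child of 24.
Insert 7: 7 < 45 → go left; 7 > 3 → go right; 7 < 31 → go left; 7 > 6 → go right; 7 < 24 → go left; 7 < 18 → go left. Place as left child of 18.
Insert 14: 14 < 45 → go left; 14 > 3 → go right; 14 < 31 → go left; 14 > 6 → go right; 14 < 24 → go left; 14 < 18 → go left; 14 > 7 → go right. Place as right child of 7.
Insert 16: 16 < 45 → go left; 16 > 3 → go right; 16 < 31 → go left; 16 > 6 → go right; 16 < 24 → go left; 16 < 18 → go left; 16 > 7 → go right; 16 > 14 → go right. Place as right child of 14.
Insert 46: 46 > 45 → go right; 46 < 76 → go left; 46 < 70 → go left; 46 < 65 → go left; 46 < 60 → go left; 46 < 54 → go left; 46 < 47 → go left. Place as left child of 47.
Insert 78: 78 > 45 → go right; 78 > 76 → go right; 78 < 86 → go left. Place as left child of 86.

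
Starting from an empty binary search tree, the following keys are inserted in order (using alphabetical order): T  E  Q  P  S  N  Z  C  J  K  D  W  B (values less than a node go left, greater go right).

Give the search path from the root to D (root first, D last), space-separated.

T E C D

Resulting structure (node: left, right):
  T: L=E, R=Z
  E: L=C, R=Q
  Q: L=P, R=S
  P: L=N, R=–
  S: L=–, R=–
  N: L=J, R=–
  Z: L=W, R=–
  C: L=B, R=D
  J: L=–, R=K
  K: L=–, R=–
  D: L=–, R=–
  W: L=–, R=–
  B: L=–, R=–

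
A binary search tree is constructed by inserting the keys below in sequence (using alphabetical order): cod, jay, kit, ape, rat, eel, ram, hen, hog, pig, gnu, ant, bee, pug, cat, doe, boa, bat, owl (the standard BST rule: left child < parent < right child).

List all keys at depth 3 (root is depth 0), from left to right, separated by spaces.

bat cat doe hen rat

Insert cod: tree is empty, so cod becomes the root.
Insert jay: jay > cod → go right. Place as right child of cod.
Insert kit: kit > cod → go right; kit > jay → go right. Place as right child of jay.
Insert ape: ape < cod → go left. Place as left child of cod.
Insert rat: rat > cod → go right; rat > jay → go right; rat > kit → go right. Place as right child of kit.
Insert eel: eel > cod → go right; eel < jay → go left. Place as left child of jay.
Insert ram: ram > cod → go right; ram > jay → go right; ram > kit → go right; ram < rat → go left. Place as left child of rat.
Insert hen: hen > cod → go right; hen < jay → go left; hen > eel → go right. Place as right child of eel.
Insert hog: hog > cod → go right; hog < jay → go left; hog > eel → go right; hog > hen → go right. Place as right child of hen.
Insert pig: pig > cod → go right; pig > jay → go right; pig > kit → go right; pig < rat → go left; pig < ram → go left. Place as left child of ram.
Insert gnu: gnu > cod → go right; gnu < jay → go left; gnu > eel → go right; gnu < hen → go left. Place as left child of hen.
Insert ant: ant < cod → go left; ant < ape → go left. Place as left child of ape.
Insert bee: bee < cod → go left; bee > ape → go right. Place as right child of ape.
Insert pug: pug > cod → go right; pug > jay → go right; pug > kit → go right; pug < rat → go left; pug < ram → go left; pug > pig → go right. Place as right child of pig.
Insert cat: cat < cod → go left; cat > ape → go right; cat > bee → go right. Place as right child of bee.
Insert doe: doe > cod → go right; doe < jay → go left; doe < eel → go left. Place as left child of eel.
Insert boa: boa < cod → go left; boa > ape → go right; boa > bee → go right; boa < cat → go left. Place as left child of cat.
Insert bat: bat < cod → go left; bat > ape → go right; bat < bee → go left. Place as left child of bee.
Insert owl: owl > cod → go right; owl > jay → go right; owl > kit → go right; owl < rat → go left; owl < ram → go left; owl < pig → go left. Place as left child of pig.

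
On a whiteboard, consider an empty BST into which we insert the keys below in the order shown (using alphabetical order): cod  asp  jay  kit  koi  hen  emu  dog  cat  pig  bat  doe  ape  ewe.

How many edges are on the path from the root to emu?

3

Insert cod: tree is empty, so cod becomes the root.
Insert asp: asp < cod → go left. Place as left child of cod.
Insert jay: jay > cod → go right. Place as right child of cod.
Insert kit: kit > cod → go right; kit > jay → go right. Place as right child of jay.
Insert koi: koi > cod → go right; koi > jay → go right; koi > kit → go right. Place as right child of kit.
Insert hen: hen > cod → go right; hen < jay → go left. Place as left child of jay.
Insert emu: emu > cod → go right; emu < jay → go left; emu < hen → go left. Place as left child of hen.
Insert dog: dog > cod → go right; dog < jay → go left; dog < hen → go left; dog < emu → go left. Place as left child of emu.
Insert cat: cat < cod → go left; cat > asp → go right. Place as right child of asp.
Insert pig: pig > cod → go right; pig > jay → go right; pig > kit → go right; pig > koi → go right. Place as right child of koi.
Insert bat: bat < cod → go left; bat > asp → go right; bat < cat → go left. Place as left child of cat.
Insert doe: doe > cod → go right; doe < jay → go left; doe < hen → go left; doe < emu → go left; doe < dog → go left. Place as left child of dog.
Insert ape: ape < cod → go left; ape < asp → go left. Place as left child of asp.
Insert ewe: ewe > cod → go right; ewe < jay → go left; ewe < hen → go left; ewe > emu → go right. Place as right child of emu.

Path to emu: cod → jay → hen → emu, which is 3 edges.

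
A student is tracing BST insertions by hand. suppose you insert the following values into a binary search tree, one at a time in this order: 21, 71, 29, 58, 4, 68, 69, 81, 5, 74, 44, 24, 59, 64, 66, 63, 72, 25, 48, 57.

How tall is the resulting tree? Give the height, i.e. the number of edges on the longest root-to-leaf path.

Insert 21: tree is empty, so 21 becomes the root.
Insert 71: 71 > 21 → go right. Place as right child of 21.
Insert 29: 29 > 21 → go right; 29 < 71 → go left. Place as left child of 71.
Insert 58: 58 > 21 → go right; 58 < 71 → go left; 58 > 29 → go right. Place as right child of 29.
Insert 4: 4 < 21 → go left. Place as left child of 21.
Insert 68: 68 > 21 → go right; 68 < 71 → go left; 68 > 29 → go right; 68 > 58 → go right. Place as right child of 58.
Insert 69: 69 > 21 → go right; 69 < 71 → go left; 69 > 29 → go right; 69 > 58 → go right; 69 > 68 → go right. Place as right child of 68.
Insert 81: 81 > 21 → go right; 81 > 71 → go right. Place as right child of 71.
Insert 5: 5 < 21 → go left; 5 > 4 → go right. Place as right child of 4.
Insert 74: 74 > 21 → go right; 74 > 71 → go right; 74 < 81 → go left. Place as left child of 81.
Insert 44: 44 > 21 → go right; 44 < 71 → go left; 44 > 29 → go right; 44 < 58 → go left. Place as left child of 58.
Insert 24: 24 > 21 → go right; 24 < 71 → go left; 24 < 29 → go left. Place as left child of 29.
Insert 59: 59 > 21 → go right; 59 < 71 → go left; 59 > 29 → go right; 59 > 58 → go right; 59 < 68 → go left. Place as left child of 68.
Insert 64: 64 > 21 → go right; 64 < 71 → go left; 64 > 29 → go right; 64 > 58 → go right; 64 < 68 → go left; 64 > 59 → go right. Place as right child of 59.
Insert 66: 66 > 21 → go right; 66 < 71 → go left; 66 > 29 → go right; 66 > 58 → go right; 66 < 68 → go left; 66 > 59 → go right; 66 > 64 → go right. Place as right child of 64.
Insert 63: 63 > 21 → go right; 63 < 71 → go left; 63 > 29 → go right; 63 > 58 → go right; 63 < 68 → go left; 63 > 59 → go right; 63 < 64 → go left. Place as left child of 64.
Insert 72: 72 > 21 → go right; 72 > 71 → go right; 72 < 81 → go left; 72 < 74 → go left. Place as left child of 74.
Insert 25: 25 > 21 → go right; 25 < 71 → go left; 25 < 29 → go left; 25 > 24 → go right. Place as right child of 24.
Insert 48: 48 > 21 → go right; 48 < 71 → go left; 48 > 29 → go right; 48 < 58 → go left; 48 > 44 → go right. Place as right child of 44.
Insert 57: 57 > 21 → go right; 57 < 71 → go left; 57 > 29 → go right; 57 < 58 → go left; 57 > 44 → go right; 57 > 48 → go right. Place as right child of 48.

The deepest node is 66 at depth 7.

7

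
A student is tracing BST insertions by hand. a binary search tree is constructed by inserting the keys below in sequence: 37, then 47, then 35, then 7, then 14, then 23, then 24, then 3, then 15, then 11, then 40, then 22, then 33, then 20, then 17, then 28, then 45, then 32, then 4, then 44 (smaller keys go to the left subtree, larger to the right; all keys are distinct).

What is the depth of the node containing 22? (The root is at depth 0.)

6

37: root
47: right child of 37 (depth 1)
35: left child of 37 (depth 1)
7: left child of 35 (depth 2)
14: right child of 7 (depth 3)
23: right child of 14 (depth 4)
24: right child of 23 (depth 5)
3: left child of 7 (depth 3)
15: left child of 23 (depth 5)
11: left child of 14 (depth 4)
40: left child of 47 (depth 2)
22: right child of 15 (depth 6)
33: right child of 24 (depth 6)
20: left child of 22 (depth 7)
17: left child of 20 (depth 8)
28: left child of 33 (depth 7)
45: right child of 40 (depth 3)
32: right child of 28 (depth 8)
4: right child of 3 (depth 4)
44: left child of 45 (depth 4)

Path to 22: 37 → 35 → 7 → 14 → 23 → 15 → 22, which is 6 edges.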